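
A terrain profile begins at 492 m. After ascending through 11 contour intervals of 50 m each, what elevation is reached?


elevation = 492 + 11 * 50 = 1042 m

1042 m


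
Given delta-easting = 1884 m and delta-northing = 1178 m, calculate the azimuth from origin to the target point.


az = atan2(1884, 1178) = 58.0 deg
adjusted to 0-360: 58.0 degrees

58.0 degrees


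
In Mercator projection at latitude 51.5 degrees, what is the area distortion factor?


area_distortion = 1/cos^2(51.5) = 2.58

2.58


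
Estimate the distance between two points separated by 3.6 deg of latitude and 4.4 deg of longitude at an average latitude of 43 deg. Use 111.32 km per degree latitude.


dlat_km = 3.6 * 111.32 = 400.752
dlon_km = 4.4 * 111.32 * cos(43) ≈ 358.223
dist = sqrt(400.752^2 + 358.223^2) ≈ 537.5 km

537.5 km


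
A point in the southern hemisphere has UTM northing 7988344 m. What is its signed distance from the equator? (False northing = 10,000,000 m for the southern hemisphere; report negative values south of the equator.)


For southern: actual = 7988344 - 10000000 = -2011656 m

-2011656 m


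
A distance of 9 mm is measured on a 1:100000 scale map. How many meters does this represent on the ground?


ground = 9 mm * 100000 / 1000 = 900.0 m

900.0 m


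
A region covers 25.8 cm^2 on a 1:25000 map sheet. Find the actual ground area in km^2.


ground_area = 25.8 * (25000/100)^2 = 1612500.0 m^2 = 1.6125 km^2 ≈ 1.613 km^2

1.613 km^2


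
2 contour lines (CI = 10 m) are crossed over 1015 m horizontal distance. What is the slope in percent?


elevation change = 2 * 10 = 20 m
slope = 20 / 1015 * 100 = 2.0%

2.0%


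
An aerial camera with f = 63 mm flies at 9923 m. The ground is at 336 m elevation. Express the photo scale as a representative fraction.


scale = f / (H - h) = 63 mm / 9587 m = 63 / 9587000 = 1:152175

1:152175


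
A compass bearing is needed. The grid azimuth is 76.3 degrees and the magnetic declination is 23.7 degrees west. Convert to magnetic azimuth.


magnetic azimuth = grid azimuth - declination (east +ve)
mag_az = 76.3 - -23.7 = 100.0 degrees

100.0 degrees


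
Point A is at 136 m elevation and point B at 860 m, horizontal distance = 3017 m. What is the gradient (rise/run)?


gradient = (860 - 136) / 3017 = 724 / 3017 = 0.24

0.24


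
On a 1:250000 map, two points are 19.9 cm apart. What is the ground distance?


ground = 19.9 cm * 250000 / 100 = 49750.0 m = 49.75 km

49.75 km


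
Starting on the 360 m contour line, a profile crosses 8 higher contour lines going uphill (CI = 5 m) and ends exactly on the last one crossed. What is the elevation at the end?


elevation = 360 + 8 * 5 = 400 m

400 m


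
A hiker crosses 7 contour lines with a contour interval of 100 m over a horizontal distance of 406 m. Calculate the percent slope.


elevation change = 7 * 100 = 700 m
slope = 700 / 406 * 100 = 172.4%

172.4%


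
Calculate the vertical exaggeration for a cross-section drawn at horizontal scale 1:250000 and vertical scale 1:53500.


VE = horizontal_scale / vertical_scale = 250000 / 53500 ≈ 4.7

4.7x


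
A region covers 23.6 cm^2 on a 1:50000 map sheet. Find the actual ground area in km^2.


ground_area = 23.6 * (50000/100)^2 = 5900000.0 m^2 = 5.9 km^2

5.9 km^2


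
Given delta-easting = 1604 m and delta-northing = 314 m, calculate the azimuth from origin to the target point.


az = atan2(1604, 314) = 78.9 deg
adjusted to 0-360: 78.9 degrees

78.9 degrees


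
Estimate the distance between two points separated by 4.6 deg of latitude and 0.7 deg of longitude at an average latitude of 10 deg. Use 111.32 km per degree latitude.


dlat_km = 4.6 * 111.32 = 512.072
dlon_km = 0.7 * 111.32 * cos(10) ≈ 76.74
dist = sqrt(512.072^2 + 76.74^2) ≈ 517.8 km

517.8 km


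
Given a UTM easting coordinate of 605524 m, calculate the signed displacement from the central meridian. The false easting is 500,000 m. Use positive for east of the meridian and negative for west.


displacement = 605524 - 500000 = 105524 m

105524 m


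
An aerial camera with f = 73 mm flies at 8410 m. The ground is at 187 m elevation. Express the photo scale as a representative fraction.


scale = f / (H - h) = 73 mm / 8223 m = 73 / 8223000 = 1:112644

1:112644


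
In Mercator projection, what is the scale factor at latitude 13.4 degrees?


SF = 1 / cos(13.4) = 1 / 0.972776 = 1.028

1.028


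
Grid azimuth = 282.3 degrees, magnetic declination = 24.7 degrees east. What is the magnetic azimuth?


magnetic azimuth = grid azimuth - declination (east +ve)
mag_az = 282.3 - 24.7 = 257.6 degrees

257.6 degrees


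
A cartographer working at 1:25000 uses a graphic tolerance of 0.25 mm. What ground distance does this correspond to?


ground = 0.25 mm * 25000 / 1000 = 6.25 m

6.25 m


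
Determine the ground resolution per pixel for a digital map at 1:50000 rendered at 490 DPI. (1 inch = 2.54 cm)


pixel_cm = 2.54 / 490 ≈ 0.005184 cm
ground = pixel_cm * 50000 / 100 = 2.54 * 50000 / (490 * 100) = 127000 / 49000 ≈ 2.59 m

2.59 m


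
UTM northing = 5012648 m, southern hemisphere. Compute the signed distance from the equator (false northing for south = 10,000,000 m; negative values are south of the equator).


For southern: actual = 5012648 - 10000000 = -4987352 m

-4987352 m


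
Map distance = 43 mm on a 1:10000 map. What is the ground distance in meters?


ground = 43 mm * 10000 / 1000 = 430.0 m

430.0 m


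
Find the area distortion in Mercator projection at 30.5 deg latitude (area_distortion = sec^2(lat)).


area_distortion = 1/cos^2(30.5) = 1.347

1.347


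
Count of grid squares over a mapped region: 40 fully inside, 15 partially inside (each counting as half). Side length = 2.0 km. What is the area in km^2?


effective squares = 40 + 15 * 0.5 = 47.5
area = 47.5 * 4.0 = 190.0 km^2

190.0 km^2


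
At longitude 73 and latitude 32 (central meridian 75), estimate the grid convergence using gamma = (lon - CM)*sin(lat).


gamma = (73 - 75) * sin(32) = -2 * 0.529919 = -1.06 degrees

-1.06 degrees


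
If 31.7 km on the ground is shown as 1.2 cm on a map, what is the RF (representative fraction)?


ground = 31.7 km = 3170000 cm; RF denominator = ground / map = 3170000 / 1.2 ≈ 2641667; RF = 1:2641667

1:2641667


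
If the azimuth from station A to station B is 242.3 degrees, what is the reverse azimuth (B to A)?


back azimuth = (242.3 + 180) mod 360 = 62.3 degrees

62.3 degrees


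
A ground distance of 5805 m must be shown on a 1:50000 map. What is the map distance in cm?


map_cm = 5805 * 100 / 50000 = 11.61 cm

11.61 cm


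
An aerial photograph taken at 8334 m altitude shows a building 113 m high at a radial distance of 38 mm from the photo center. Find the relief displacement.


d = h * r / H = 113 * 38 / 8334 = 0.52 mm

0.52 mm


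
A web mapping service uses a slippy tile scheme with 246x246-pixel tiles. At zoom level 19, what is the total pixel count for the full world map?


tiles per axis = 2^19 = 524288
total tiles = 524288^2 = 274877906944
pixels per axis = 524288 * 246 = 128974848
total pixels = 128974848^2 = 16634511416623104

16634511416623104 pixels


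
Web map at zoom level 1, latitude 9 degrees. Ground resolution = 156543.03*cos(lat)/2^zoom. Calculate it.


res = 156543.03 * cos(9) / 2^1 = 156543.03 * 0.98768834 / 2 = 77307.86 m/pixel

77307.86 m/pixel


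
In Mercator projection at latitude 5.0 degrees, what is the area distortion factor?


area_distortion = 1/cos^2(5.0) = 1.008

1.008


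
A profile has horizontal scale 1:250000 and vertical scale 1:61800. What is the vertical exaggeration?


VE = horizontal_scale / vertical_scale = 250000 / 61800 ≈ 4.0

4.0x


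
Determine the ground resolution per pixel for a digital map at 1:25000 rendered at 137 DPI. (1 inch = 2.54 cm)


pixel_cm = 2.54 / 137 ≈ 0.01854 cm
ground = pixel_cm * 25000 / 100 = 2.54 * 25000 / (137 * 100) = 63500 / 13700 ≈ 4.64 m

4.64 m


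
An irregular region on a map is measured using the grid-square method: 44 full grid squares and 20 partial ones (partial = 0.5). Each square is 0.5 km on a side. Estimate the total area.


effective squares = 44 + 20 * 0.5 = 54.0
area = 54.0 * 0.25 = 13.5 km^2

13.5 km^2


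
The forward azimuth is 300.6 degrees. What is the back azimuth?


back azimuth = (300.6 + 180) mod 360 = 120.6 degrees

120.6 degrees


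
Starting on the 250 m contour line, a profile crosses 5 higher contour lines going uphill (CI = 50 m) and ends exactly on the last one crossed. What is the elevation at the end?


elevation = 250 + 5 * 50 = 500 m

500 m


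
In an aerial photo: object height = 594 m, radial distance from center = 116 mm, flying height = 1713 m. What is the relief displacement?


d = h * r / H = 594 * 116 / 1713 = 40.22 mm

40.22 mm


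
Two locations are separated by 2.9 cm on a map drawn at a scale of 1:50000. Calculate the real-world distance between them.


ground = 2.9 cm * 50000 / 100 = 1450.0 m = 1.45 km

1.45 km


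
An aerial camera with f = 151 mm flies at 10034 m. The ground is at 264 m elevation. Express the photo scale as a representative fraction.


scale = f / (H - h) = 151 mm / 9770 m = 151 / 9770000 = 1:64702

1:64702


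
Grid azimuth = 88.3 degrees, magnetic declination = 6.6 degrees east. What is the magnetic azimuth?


magnetic azimuth = grid azimuth - declination (east +ve)
mag_az = 88.3 - 6.6 = 81.7 degrees

81.7 degrees


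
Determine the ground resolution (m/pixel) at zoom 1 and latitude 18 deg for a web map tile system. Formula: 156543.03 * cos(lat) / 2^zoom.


res = 156543.03 * cos(18) / 2^1 = 156543.03 * 0.95105652 / 2 = 74440.63 m/pixel

74440.63 m/pixel


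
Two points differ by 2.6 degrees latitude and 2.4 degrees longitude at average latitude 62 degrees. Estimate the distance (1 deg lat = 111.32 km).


dlat_km = 2.6 * 111.32 = 289.432
dlon_km = 2.4 * 111.32 * cos(62) ≈ 125.428
dist = sqrt(289.432^2 + 125.428^2) ≈ 315.4 km

315.4 km


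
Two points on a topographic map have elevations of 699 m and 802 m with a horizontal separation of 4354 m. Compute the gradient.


gradient = (802 - 699) / 4354 = 103 / 4354 = 0.0237

0.0237


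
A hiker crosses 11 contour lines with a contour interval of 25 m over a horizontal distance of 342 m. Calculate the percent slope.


elevation change = 11 * 25 = 275 m
slope = 275 / 342 * 100 = 80.4%

80.4%


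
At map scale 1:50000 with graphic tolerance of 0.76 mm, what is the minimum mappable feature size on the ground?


ground = 0.76 mm * 50000 / 1000 = 38.0 m

38.0 m


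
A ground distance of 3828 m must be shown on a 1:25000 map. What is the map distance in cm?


map_cm = 3828 * 100 / 25000 = 15.312 cm ≈ 15.31 cm

15.31 cm


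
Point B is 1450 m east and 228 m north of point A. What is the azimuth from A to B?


az = atan2(1450, 228) = 81.1 deg
adjusted to 0-360: 81.1 degrees

81.1 degrees


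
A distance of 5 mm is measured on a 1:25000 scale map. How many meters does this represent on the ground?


ground = 5 mm * 25000 / 1000 = 125.0 m

125.0 m


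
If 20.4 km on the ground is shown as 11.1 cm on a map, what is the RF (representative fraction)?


ground = 20.4 km = 2040000 cm; RF denominator = ground / map = 2040000 / 11.1 ≈ 183784; RF = 1:183784

1:183784


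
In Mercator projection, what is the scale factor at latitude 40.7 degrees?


SF = 1 / cos(40.7) = 1 / 0.758134 = 1.319

1.319


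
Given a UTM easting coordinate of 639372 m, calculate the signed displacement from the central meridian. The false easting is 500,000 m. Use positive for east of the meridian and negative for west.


displacement = 639372 - 500000 = 139372 m

139372 m


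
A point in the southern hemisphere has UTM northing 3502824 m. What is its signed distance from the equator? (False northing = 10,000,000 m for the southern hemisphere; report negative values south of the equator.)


For southern: actual = 3502824 - 10000000 = -6497176 m

-6497176 m


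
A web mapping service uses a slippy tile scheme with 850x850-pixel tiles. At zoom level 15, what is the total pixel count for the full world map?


tiles per axis = 2^15 = 32768
total tiles = 32768^2 = 1073741824
pixels per axis = 32768 * 850 = 27852800
total pixels = 27852800^2 = 775778467840000

775778467840000 pixels


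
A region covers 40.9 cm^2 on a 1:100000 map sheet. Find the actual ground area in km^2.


ground_area = 40.9 * (100000/100)^2 = 40900000.0 m^2 = 40.9 km^2

40.9 km^2


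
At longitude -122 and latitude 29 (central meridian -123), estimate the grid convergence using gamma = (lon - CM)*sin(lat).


gamma = (-122 - -123) * sin(29) = 1 * 0.48481 = 0.485 degrees

0.485 degrees


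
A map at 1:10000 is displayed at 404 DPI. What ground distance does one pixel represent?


pixel_cm = 2.54 / 404 ≈ 0.006287 cm
ground = pixel_cm * 10000 / 100 = 2.54 * 10000 / (404 * 100) = 25400 / 40400 ≈ 0.63 m

0.63 m


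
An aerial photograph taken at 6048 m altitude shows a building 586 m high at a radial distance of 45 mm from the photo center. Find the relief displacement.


d = h * r / H = 586 * 45 / 6048 = 4.36 mm

4.36 mm


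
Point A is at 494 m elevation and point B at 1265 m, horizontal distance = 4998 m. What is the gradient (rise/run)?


gradient = (1265 - 494) / 4998 = 771 / 4998 = 0.1543

0.1543


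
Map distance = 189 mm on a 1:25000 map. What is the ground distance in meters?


ground = 189 mm * 25000 / 1000 = 4725.0 m

4725.0 m


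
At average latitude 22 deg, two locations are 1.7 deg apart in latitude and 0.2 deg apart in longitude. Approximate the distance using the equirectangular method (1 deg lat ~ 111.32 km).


dlat_km = 1.7 * 111.32 = 189.244
dlon_km = 0.2 * 111.32 * cos(22) ≈ 20.643
dist = sqrt(189.244^2 + 20.643^2) ≈ 190.4 km

190.4 km


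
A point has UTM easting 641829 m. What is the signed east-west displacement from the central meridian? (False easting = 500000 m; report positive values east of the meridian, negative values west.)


displacement = 641829 - 500000 = 141829 m

141829 m


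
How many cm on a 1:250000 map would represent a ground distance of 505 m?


map_cm = 505 * 100 / 250000 = 0.202 cm ≈ 0.2 cm

0.2 cm


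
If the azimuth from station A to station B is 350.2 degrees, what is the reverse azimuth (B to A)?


back azimuth = (350.2 + 180) mod 360 = 170.2 degrees

170.2 degrees


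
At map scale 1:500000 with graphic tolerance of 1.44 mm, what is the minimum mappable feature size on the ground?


ground = 1.44 mm * 500000 / 1000 = 720.0 m

720.0 m


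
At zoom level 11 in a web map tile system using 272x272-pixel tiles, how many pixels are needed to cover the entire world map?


tiles per axis = 2^11 = 2048
total tiles = 2048^2 = 4194304
pixels per axis = 2048 * 272 = 557056
total pixels = 557056^2 = 310311387136

310311387136 pixels


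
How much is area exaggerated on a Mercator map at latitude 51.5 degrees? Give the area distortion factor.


area_distortion = 1/cos^2(51.5) = 2.58

2.58


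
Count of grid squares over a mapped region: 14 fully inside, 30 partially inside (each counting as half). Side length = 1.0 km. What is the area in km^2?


effective squares = 14 + 30 * 0.5 = 29.0
area = 29.0 * 1.0 = 29.0 km^2

29.0 km^2


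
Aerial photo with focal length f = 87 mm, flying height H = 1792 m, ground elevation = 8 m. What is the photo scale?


scale = f / (H - h) = 87 mm / 1784 m = 87 / 1784000 = 1:20506

1:20506


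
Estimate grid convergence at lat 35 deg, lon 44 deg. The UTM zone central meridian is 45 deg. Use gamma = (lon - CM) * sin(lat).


gamma = (44 - 45) * sin(35) = -1 * 0.573576 = -0.574 degrees

-0.574 degrees


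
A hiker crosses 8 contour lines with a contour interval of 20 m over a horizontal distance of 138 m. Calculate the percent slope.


elevation change = 8 * 20 = 160 m
slope = 160 / 138 * 100 = 115.9%

115.9%


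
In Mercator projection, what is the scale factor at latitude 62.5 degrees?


SF = 1 / cos(62.5) = 1 / 0.461749 = 2.166

2.166


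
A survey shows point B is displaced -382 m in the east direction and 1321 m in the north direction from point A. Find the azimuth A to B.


az = atan2(-382, 1321) = -16.1 deg
adjusted to 0-360: 343.9 degrees

343.9 degrees


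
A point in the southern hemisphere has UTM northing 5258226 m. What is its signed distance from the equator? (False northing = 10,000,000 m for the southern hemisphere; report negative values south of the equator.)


For southern: actual = 5258226 - 10000000 = -4741774 m

-4741774 m


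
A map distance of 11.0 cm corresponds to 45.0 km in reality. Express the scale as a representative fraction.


ground = 45.0 km = 4500000 cm; RF denominator = ground / map = 4500000 / 11.0 ≈ 409091; RF = 1:409091

1:409091


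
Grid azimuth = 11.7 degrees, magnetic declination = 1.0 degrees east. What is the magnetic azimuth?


magnetic azimuth = grid azimuth - declination (east +ve)
mag_az = 11.7 - 1.0 = 10.7 degrees

10.7 degrees


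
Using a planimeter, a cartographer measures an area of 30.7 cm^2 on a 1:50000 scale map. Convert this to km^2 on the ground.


ground_area = 30.7 * (50000/100)^2 = 7675000.0 m^2 = 7.675 km^2

7.675 km^2


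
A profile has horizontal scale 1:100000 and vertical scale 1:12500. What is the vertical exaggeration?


VE = horizontal_scale / vertical_scale = 100000 / 12500 = 8.0

8.0x


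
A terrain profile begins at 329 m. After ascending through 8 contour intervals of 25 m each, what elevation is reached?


elevation = 329 + 8 * 25 = 529 m

529 m


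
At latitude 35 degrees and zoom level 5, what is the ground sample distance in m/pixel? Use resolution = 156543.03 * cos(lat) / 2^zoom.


res = 156543.03 * cos(35) / 2^5 = 156543.03 * 0.81915204 / 32 = 4007.27 m/pixel

4007.27 m/pixel


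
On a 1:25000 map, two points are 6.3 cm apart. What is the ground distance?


ground = 6.3 cm * 25000 / 100 = 1575.0 m = 1.575 km

1.575 km


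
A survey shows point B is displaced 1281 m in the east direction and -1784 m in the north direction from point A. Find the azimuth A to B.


az = atan2(1281, -1784) = 144.3 deg
adjusted to 0-360: 144.3 degrees

144.3 degrees


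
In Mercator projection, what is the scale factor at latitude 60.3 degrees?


SF = 1 / cos(60.3) = 1 / 0.495459 = 2.018

2.018


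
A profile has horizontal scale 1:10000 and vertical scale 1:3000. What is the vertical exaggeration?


VE = horizontal_scale / vertical_scale = 10000 / 3000 ≈ 3.3

3.3x


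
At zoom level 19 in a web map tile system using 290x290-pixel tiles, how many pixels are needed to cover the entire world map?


tiles per axis = 2^19 = 524288
total tiles = 524288^2 = 274877906944
pixels per axis = 524288 * 290 = 152043520
total pixels = 152043520^2 = 23117231973990400

23117231973990400 pixels


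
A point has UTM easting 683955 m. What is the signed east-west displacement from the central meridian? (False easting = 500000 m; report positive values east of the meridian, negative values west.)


displacement = 683955 - 500000 = 183955 m

183955 m


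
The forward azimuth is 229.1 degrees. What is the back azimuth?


back azimuth = (229.1 + 180) mod 360 = 49.1 degrees

49.1 degrees


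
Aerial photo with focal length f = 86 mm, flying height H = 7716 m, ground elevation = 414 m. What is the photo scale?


scale = f / (H - h) = 86 mm / 7302 m = 86 / 7302000 = 1:84907

1:84907


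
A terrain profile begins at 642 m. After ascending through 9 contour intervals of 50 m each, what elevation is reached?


elevation = 642 + 9 * 50 = 1092 m

1092 m


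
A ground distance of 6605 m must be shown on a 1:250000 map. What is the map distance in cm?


map_cm = 6605 * 100 / 250000 = 2.642 cm ≈ 2.64 cm

2.64 cm


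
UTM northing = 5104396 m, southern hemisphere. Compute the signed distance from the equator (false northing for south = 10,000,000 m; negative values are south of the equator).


For southern: actual = 5104396 - 10000000 = -4895604 m

-4895604 m


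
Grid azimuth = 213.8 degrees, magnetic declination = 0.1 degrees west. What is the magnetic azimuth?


magnetic azimuth = grid azimuth - declination (east +ve)
mag_az = 213.8 - -0.1 = 213.9 degrees

213.9 degrees


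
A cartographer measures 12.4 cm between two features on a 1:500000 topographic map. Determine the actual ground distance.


ground = 12.4 cm * 500000 / 100 = 62000.0 m = 62.0 km

62.0 km


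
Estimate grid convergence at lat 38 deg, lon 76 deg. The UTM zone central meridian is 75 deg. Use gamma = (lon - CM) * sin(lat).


gamma = (76 - 75) * sin(38) = 1 * 0.615661 = 0.616 degrees

0.616 degrees


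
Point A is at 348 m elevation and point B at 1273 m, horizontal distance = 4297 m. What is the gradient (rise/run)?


gradient = (1273 - 348) / 4297 = 925 / 4297 = 0.2153

0.2153


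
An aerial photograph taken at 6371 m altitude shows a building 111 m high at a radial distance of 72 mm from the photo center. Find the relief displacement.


d = h * r / H = 111 * 72 / 6371 = 1.25 mm

1.25 mm


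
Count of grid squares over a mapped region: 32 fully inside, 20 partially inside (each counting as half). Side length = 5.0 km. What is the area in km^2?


effective squares = 32 + 20 * 0.5 = 42.0
area = 42.0 * 25.0 = 1050.0 km^2

1050.0 km^2


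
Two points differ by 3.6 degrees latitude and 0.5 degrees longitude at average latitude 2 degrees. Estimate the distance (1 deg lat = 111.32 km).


dlat_km = 3.6 * 111.32 = 400.752
dlon_km = 0.5 * 111.32 * cos(2) ≈ 55.626
dist = sqrt(400.752^2 + 55.626^2) ≈ 404.6 km

404.6 km


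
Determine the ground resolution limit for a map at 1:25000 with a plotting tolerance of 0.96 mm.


ground = 0.96 mm * 25000 / 1000 = 24.0 m

24.0 m


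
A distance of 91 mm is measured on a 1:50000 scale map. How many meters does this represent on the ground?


ground = 91 mm * 50000 / 1000 = 4550.0 m

4550.0 m


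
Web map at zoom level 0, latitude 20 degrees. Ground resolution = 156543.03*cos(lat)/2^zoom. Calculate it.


res = 156543.03 * cos(20) / 2^0 = 156543.03 * 0.93969262 / 1 = 147102.33 m/pixel

147102.33 m/pixel


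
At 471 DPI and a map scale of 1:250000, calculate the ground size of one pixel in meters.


pixel_cm = 2.54 / 471 ≈ 0.005393 cm
ground = pixel_cm * 250000 / 100 = 2.54 * 250000 / (471 * 100) = 635000 / 47100 ≈ 13.48 m

13.48 m


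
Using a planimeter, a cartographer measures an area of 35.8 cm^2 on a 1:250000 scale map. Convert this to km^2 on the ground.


ground_area = 35.8 * (250000/100)^2 = 223750000.0 m^2 = 223.75 km^2

223.75 km^2


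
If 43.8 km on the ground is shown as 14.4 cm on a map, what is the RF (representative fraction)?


ground = 43.8 km = 4380000 cm; RF denominator = ground / map = 4380000 / 14.4 ≈ 304167; RF = 1:304167

1:304167


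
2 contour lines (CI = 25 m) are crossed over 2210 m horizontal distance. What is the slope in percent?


elevation change = 2 * 25 = 50 m
slope = 50 / 2210 * 100 = 2.3%

2.3%


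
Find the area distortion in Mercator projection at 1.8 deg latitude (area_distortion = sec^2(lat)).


area_distortion = 1/cos^2(1.8) = 1.001

1.001


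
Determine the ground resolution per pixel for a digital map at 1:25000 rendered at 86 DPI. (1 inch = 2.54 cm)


pixel_cm = 2.54 / 86 ≈ 0.029535 cm
ground = pixel_cm * 25000 / 100 = 2.54 * 25000 / (86 * 100) = 63500 / 8600 ≈ 7.38 m

7.38 m


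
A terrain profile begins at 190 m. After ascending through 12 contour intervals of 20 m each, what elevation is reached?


elevation = 190 + 12 * 20 = 430 m

430 m


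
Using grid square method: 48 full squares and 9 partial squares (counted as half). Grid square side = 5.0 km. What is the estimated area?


effective squares = 48 + 9 * 0.5 = 52.5
area = 52.5 * 25.0 = 1312.5 km^2

1312.5 km^2


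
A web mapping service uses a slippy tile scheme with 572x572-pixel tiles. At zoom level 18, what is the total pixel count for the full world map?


tiles per axis = 2^18 = 262144
total tiles = 262144^2 = 68719476736
pixels per axis = 262144 * 572 = 149946368
total pixels = 149946368^2 = 22483913276391424

22483913276391424 pixels


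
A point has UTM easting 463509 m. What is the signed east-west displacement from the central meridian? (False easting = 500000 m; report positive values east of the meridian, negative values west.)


displacement = 463509 - 500000 = -36491 m

-36491 m


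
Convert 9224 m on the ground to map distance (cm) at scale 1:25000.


map_cm = 9224 * 100 / 25000 = 36.896 cm ≈ 36.9 cm

36.9 cm


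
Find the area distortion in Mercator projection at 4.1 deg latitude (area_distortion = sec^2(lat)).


area_distortion = 1/cos^2(4.1) = 1.005

1.005


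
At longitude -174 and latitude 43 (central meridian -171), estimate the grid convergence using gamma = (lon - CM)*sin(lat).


gamma = (-174 - -171) * sin(43) = -3 * 0.681998 = -2.046 degrees

-2.046 degrees


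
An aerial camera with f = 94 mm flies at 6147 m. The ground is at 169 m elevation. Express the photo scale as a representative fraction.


scale = f / (H - h) = 94 mm / 5978 m = 94 / 5978000 = 1:63596

1:63596


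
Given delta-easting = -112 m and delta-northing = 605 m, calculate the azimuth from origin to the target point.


az = atan2(-112, 605) = -10.5 deg
adjusted to 0-360: 349.5 degrees

349.5 degrees


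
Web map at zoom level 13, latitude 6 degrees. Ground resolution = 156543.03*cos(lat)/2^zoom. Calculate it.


res = 156543.03 * cos(6) / 2^13 = 156543.03 * 0.9945219 / 8192 = 19.0 m/pixel

19.0 m/pixel


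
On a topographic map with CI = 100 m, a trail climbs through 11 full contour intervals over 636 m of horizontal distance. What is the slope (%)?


elevation change = 11 * 100 = 1100 m
slope = 1100 / 636 * 100 = 173.0%

173.0%


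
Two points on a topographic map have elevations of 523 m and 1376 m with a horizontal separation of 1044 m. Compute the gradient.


gradient = (1376 - 523) / 1044 = 853 / 1044 = 0.817

0.817


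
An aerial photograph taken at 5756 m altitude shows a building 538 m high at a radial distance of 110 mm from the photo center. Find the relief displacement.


d = h * r / H = 538 * 110 / 5756 = 10.28 mm

10.28 mm


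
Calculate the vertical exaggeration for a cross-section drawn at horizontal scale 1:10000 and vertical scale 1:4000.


VE = horizontal_scale / vertical_scale = 10000 / 4000 = 2.5

2.5x


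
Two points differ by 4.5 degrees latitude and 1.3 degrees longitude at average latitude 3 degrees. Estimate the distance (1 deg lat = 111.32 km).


dlat_km = 4.5 * 111.32 = 500.94
dlon_km = 1.3 * 111.32 * cos(3) ≈ 144.518
dist = sqrt(500.94^2 + 144.518^2) ≈ 521.4 km

521.4 km


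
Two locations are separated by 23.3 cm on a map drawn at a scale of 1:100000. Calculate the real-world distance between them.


ground = 23.3 cm * 100000 / 100 = 23300.0 m = 23.3 km

23.3 km


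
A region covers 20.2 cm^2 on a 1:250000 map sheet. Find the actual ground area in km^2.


ground_area = 20.2 * (250000/100)^2 = 126250000.0 m^2 = 126.25 km^2

126.25 km^2


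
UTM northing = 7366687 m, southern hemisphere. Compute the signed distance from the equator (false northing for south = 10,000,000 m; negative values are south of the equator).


For southern: actual = 7366687 - 10000000 = -2633313 m

-2633313 m


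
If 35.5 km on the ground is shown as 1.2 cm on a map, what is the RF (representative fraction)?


ground = 35.5 km = 3550000 cm; RF denominator = ground / map = 3550000 / 1.2 ≈ 2958333; RF = 1:2958333

1:2958333


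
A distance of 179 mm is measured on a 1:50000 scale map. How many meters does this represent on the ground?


ground = 179 mm * 50000 / 1000 = 8950.0 m

8950.0 m


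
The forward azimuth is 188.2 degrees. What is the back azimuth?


back azimuth = (188.2 + 180) mod 360 = 8.2 degrees

8.2 degrees


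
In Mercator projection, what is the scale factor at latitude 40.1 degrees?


SF = 1 / cos(40.1) = 1 / 0.764921 = 1.307

1.307


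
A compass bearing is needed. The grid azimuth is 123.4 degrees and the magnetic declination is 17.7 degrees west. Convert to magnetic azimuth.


magnetic azimuth = grid azimuth - declination (east +ve)
mag_az = 123.4 - -17.7 = 141.1 degrees

141.1 degrees


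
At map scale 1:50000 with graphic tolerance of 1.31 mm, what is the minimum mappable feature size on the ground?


ground = 1.31 mm * 50000 / 1000 = 65.5 m

65.5 m


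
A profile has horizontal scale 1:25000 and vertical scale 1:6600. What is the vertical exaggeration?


VE = horizontal_scale / vertical_scale = 25000 / 6600 ≈ 3.8

3.8x


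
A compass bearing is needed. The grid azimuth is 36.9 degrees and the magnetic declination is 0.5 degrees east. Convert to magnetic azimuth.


magnetic azimuth = grid azimuth - declination (east +ve)
mag_az = 36.9 - 0.5 = 36.4 degrees

36.4 degrees


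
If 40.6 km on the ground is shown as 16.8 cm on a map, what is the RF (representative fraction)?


ground = 40.6 km = 4060000 cm; RF denominator = ground / map = 4060000 / 16.8 ≈ 241667; RF = 1:241667

1:241667


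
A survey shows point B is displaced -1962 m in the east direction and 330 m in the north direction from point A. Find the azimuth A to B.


az = atan2(-1962, 330) = -80.5 deg
adjusted to 0-360: 279.5 degrees

279.5 degrees


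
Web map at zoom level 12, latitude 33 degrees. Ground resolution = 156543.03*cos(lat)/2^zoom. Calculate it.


res = 156543.03 * cos(33) / 2^12 = 156543.03 * 0.83867057 / 4096 = 32.05 m/pixel

32.05 m/pixel


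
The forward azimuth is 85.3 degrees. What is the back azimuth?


back azimuth = (85.3 + 180) mod 360 = 265.3 degrees

265.3 degrees


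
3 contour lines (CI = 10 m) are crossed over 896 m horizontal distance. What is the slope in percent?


elevation change = 3 * 10 = 30 m
slope = 30 / 896 * 100 = 3.3%

3.3%


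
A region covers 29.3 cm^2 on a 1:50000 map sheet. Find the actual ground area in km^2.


ground_area = 29.3 * (50000/100)^2 = 7325000.0 m^2 = 7.325 km^2

7.325 km^2


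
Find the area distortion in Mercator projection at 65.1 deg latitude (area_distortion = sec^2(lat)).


area_distortion = 1/cos^2(65.1) = 5.641

5.641


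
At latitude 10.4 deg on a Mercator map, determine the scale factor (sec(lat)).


SF = 1 / cos(10.4) = 1 / 0.983571 = 1.017

1.017


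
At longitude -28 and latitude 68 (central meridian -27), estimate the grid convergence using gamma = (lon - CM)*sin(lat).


gamma = (-28 - -27) * sin(68) = -1 * 0.927184 = -0.927 degrees

-0.927 degrees


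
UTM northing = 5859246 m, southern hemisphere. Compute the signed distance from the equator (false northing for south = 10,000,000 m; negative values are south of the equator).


For southern: actual = 5859246 - 10000000 = -4140754 m

-4140754 m


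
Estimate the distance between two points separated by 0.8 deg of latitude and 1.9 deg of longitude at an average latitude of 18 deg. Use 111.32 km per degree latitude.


dlat_km = 0.8 * 111.32 = 89.056
dlon_km = 1.9 * 111.32 * cos(18) ≈ 201.156
dist = sqrt(89.056^2 + 201.156^2) ≈ 220.0 km

220.0 km


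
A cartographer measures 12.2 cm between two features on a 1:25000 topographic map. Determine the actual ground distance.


ground = 12.2 cm * 25000 / 100 = 3050.0 m = 3.05 km

3.05 km


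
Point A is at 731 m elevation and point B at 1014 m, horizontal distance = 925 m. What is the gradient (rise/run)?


gradient = (1014 - 731) / 925 = 283 / 925 = 0.3059

0.3059


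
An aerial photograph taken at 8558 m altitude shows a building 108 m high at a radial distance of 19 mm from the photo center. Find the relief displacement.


d = h * r / H = 108 * 19 / 8558 = 0.24 mm

0.24 mm


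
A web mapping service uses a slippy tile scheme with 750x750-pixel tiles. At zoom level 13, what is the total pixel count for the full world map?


tiles per axis = 2^13 = 8192
total tiles = 8192^2 = 67108864
pixels per axis = 8192 * 750 = 6144000
total pixels = 6144000^2 = 37748736000000

37748736000000 pixels


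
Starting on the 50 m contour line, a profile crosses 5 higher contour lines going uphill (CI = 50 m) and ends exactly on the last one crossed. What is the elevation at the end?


elevation = 50 + 5 * 50 = 300 m

300 m


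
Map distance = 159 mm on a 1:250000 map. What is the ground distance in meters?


ground = 159 mm * 250000 / 1000 = 39750.0 m

39750.0 m


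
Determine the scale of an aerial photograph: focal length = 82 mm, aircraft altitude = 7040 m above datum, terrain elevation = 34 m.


scale = f / (H - h) = 82 mm / 7006 m = 82 / 7006000 = 1:85439

1:85439


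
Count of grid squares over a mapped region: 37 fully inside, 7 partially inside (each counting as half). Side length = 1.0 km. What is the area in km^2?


effective squares = 37 + 7 * 0.5 = 40.5
area = 40.5 * 1.0 = 40.5 km^2

40.5 km^2


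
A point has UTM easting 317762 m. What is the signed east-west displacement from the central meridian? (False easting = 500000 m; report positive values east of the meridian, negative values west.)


displacement = 317762 - 500000 = -182238 m

-182238 m


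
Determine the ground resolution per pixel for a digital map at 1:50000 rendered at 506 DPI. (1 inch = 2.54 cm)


pixel_cm = 2.54 / 506 ≈ 0.00502 cm
ground = pixel_cm * 50000 / 100 = 2.54 * 50000 / (506 * 100) = 127000 / 50600 ≈ 2.51 m

2.51 m


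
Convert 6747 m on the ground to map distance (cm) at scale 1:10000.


map_cm = 6747 * 100 / 10000 = 67.47 cm

67.47 cm


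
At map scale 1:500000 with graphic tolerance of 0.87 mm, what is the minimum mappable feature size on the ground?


ground = 0.87 mm * 500000 / 1000 = 435.0 m

435.0 m


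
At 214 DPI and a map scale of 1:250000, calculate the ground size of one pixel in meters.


pixel_cm = 2.54 / 214 ≈ 0.011869 cm
ground = pixel_cm * 250000 / 100 = 2.54 * 250000 / (214 * 100) = 635000 / 21400 ≈ 29.67 m

29.67 m


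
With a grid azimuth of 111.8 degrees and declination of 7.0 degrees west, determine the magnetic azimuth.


magnetic azimuth = grid azimuth - declination (east +ve)
mag_az = 111.8 - -7.0 = 118.8 degrees

118.8 degrees


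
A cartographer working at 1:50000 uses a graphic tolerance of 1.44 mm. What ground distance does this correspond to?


ground = 1.44 mm * 50000 / 1000 = 72.0 m

72.0 m


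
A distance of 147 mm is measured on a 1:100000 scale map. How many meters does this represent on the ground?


ground = 147 mm * 100000 / 1000 = 14700.0 m

14700.0 m


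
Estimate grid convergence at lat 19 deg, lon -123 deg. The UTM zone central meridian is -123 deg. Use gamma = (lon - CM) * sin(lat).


gamma = (-123 - -123) * sin(19) = 0 * 0.325568 = 0.0 degrees

0.0 degrees


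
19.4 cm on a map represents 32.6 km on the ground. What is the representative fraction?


ground = 32.6 km = 3260000 cm; RF denominator = ground / map = 3260000 / 19.4 ≈ 168041; RF = 1:168041

1:168041


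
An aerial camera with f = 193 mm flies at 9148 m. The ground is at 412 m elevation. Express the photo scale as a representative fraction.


scale = f / (H - h) = 193 mm / 8736 m = 193 / 8736000 = 1:45264

1:45264


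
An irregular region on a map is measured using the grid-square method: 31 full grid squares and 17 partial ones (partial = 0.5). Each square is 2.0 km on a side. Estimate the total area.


effective squares = 31 + 17 * 0.5 = 39.5
area = 39.5 * 4.0 = 158.0 km^2

158.0 km^2


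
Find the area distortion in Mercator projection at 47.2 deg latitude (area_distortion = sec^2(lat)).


area_distortion = 1/cos^2(47.2) = 2.166

2.166


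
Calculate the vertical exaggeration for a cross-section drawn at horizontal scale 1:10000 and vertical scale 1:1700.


VE = horizontal_scale / vertical_scale = 10000 / 1700 ≈ 5.9

5.9x


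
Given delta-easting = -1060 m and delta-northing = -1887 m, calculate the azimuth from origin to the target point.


az = atan2(-1060, -1887) = -150.7 deg
adjusted to 0-360: 209.3 degrees

209.3 degrees


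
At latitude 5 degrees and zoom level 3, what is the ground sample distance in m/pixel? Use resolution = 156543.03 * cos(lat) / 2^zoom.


res = 156543.03 * cos(5) / 2^3 = 156543.03 * 0.9961947 / 8 = 19493.42 m/pixel

19493.42 m/pixel


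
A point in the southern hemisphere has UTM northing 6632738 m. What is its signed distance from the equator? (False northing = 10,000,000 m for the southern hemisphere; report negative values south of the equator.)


For southern: actual = 6632738 - 10000000 = -3367262 m

-3367262 m


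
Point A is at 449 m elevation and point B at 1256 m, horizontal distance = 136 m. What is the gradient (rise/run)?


gradient = (1256 - 449) / 136 = 807 / 136 = 5.9338

5.9338


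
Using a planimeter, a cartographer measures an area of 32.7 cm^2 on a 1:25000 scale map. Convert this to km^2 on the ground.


ground_area = 32.7 * (25000/100)^2 = 2043750.0 m^2 = 2.04375 km^2 ≈ 2.044 km^2

2.044 km^2


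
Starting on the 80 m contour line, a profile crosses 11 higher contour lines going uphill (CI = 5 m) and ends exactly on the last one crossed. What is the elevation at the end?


elevation = 80 + 11 * 5 = 135 m

135 m


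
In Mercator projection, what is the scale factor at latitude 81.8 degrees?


SF = 1 / cos(81.8) = 1 / 0.142629 = 7.011

7.011


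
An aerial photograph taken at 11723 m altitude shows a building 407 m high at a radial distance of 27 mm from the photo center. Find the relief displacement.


d = h * r / H = 407 * 27 / 11723 = 0.94 mm

0.94 mm


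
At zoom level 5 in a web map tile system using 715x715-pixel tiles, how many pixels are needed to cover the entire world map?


tiles per axis = 2^5 = 32
total tiles = 32^2 = 1024
pixels per axis = 32 * 715 = 22880
total pixels = 22880^2 = 523494400

523494400 pixels


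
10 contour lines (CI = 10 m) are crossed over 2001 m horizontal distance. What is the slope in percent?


elevation change = 10 * 10 = 100 m
slope = 100 / 2001 * 100 = 5.0%

5.0%


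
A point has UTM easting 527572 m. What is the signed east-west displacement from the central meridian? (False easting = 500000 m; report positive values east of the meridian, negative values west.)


displacement = 527572 - 500000 = 27572 m

27572 m


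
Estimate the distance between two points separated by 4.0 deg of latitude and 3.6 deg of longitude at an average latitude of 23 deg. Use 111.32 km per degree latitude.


dlat_km = 4.0 * 111.32 = 445.28
dlon_km = 3.6 * 111.32 * cos(23) ≈ 368.894
dist = sqrt(445.28^2 + 368.894^2) ≈ 578.2 km

578.2 km


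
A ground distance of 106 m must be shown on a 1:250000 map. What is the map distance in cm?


map_cm = 106 * 100 / 250000 = 0.0424 cm ≈ 0.04 cm

0.04 cm


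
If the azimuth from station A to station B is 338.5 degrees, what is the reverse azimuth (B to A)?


back azimuth = (338.5 + 180) mod 360 = 158.5 degrees

158.5 degrees


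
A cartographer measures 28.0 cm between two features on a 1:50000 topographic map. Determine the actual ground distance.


ground = 28.0 cm * 50000 / 100 = 14000.0 m = 14.0 km

14.0 km


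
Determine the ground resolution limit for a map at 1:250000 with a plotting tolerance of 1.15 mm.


ground = 1.15 mm * 250000 / 1000 = 287.5 m

287.5 m
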